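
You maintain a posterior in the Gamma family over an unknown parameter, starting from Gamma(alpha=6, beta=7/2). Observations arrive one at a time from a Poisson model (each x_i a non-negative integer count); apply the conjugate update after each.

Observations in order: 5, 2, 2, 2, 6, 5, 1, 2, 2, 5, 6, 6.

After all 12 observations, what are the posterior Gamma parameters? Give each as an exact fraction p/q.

obs 1: x=5 → posterior Gamma(11, 9/2)
obs 2: x=2 → posterior Gamma(13, 11/2)
obs 3: x=2 → posterior Gamma(15, 13/2)
obs 4: x=2 → posterior Gamma(17, 15/2)
obs 5: x=6 → posterior Gamma(23, 17/2)
obs 6: x=5 → posterior Gamma(28, 19/2)
obs 7: x=1 → posterior Gamma(29, 21/2)
obs 8: x=2 → posterior Gamma(31, 23/2)
obs 9: x=2 → posterior Gamma(33, 25/2)
obs 10: x=5 → posterior Gamma(38, 27/2)
obs 11: x=6 → posterior Gamma(44, 29/2)
obs 12: x=6 → posterior Gamma(50, 31/2)

alpha=50, beta=31/2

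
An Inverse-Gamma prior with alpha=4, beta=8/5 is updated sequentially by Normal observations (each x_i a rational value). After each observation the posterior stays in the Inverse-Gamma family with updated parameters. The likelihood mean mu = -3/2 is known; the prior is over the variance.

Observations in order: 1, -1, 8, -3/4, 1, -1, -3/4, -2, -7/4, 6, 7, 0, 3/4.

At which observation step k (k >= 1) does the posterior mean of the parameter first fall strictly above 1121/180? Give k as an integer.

k = 3

obs 1: x=1 → posterior Inverse-Gamma(9/2, 189/40)
obs 2: x=-1 → posterior Inverse-Gamma(5, 97/20)
obs 3: x=8 → posterior Inverse-Gamma(11/2, 1999/40)
obs 4: x=-3/4 → posterior Inverse-Gamma(6, 8041/160)
obs 5: x=1 → posterior Inverse-Gamma(13/2, 8541/160)
obs 6: x=-1 → posterior Inverse-Gamma(7, 8561/160)
obs 7: x=-3/4 → posterior Inverse-Gamma(15/2, 4303/80)
obs 8: x=-2 → posterior Inverse-Gamma(8, 4313/80)
obs 9: x=-7/4 → posterior Inverse-Gamma(17/2, 8631/160)
obs 10: x=6 → posterior Inverse-Gamma(9, 13131/160)
obs 11: x=7 → posterior Inverse-Gamma(19/2, 18911/160)
obs 12: x=0 → posterior Inverse-Gamma(10, 19091/160)
obs 13: x=3/4 → posterior Inverse-Gamma(21/2, 2437/20)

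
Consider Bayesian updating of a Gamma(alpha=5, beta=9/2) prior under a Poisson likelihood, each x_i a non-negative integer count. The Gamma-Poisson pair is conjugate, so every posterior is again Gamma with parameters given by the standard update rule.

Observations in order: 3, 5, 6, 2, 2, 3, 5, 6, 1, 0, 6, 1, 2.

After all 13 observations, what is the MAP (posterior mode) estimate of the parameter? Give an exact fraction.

obs 1: x=3 → posterior Gamma(8, 11/2)
obs 2: x=5 → posterior Gamma(13, 13/2)
obs 3: x=6 → posterior Gamma(19, 15/2)
obs 4: x=2 → posterior Gamma(21, 17/2)
obs 5: x=2 → posterior Gamma(23, 19/2)
obs 6: x=3 → posterior Gamma(26, 21/2)
obs 7: x=5 → posterior Gamma(31, 23/2)
obs 8: x=6 → posterior Gamma(37, 25/2)
obs 9: x=1 → posterior Gamma(38, 27/2)
obs 10: x=0 → posterior Gamma(38, 29/2)
obs 11: x=6 → posterior Gamma(44, 31/2)
obs 12: x=1 → posterior Gamma(45, 33/2)
obs 13: x=2 → posterior Gamma(47, 35/2)

92/35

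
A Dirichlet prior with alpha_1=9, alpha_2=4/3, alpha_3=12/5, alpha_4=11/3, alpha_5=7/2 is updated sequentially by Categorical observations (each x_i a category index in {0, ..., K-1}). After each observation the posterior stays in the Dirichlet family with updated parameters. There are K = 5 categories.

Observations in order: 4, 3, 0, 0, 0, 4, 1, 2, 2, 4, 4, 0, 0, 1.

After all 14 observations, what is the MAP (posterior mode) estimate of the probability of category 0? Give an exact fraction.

obs 1: x=4 → posterior Dirichlet(9, 4/3, 12/5, 11/3, 9/2)
obs 2: x=3 → posterior Dirichlet(9, 4/3, 12/5, 14/3, 9/2)
obs 3: x=0 → posterior Dirichlet(10, 4/3, 12/5, 14/3, 9/2)
obs 4: x=0 → posterior Dirichlet(11, 4/3, 12/5, 14/3, 9/2)
obs 5: x=0 → posterior Dirichlet(12, 4/3, 12/5, 14/3, 9/2)
obs 6: x=4 → posterior Dirichlet(12, 4/3, 12/5, 14/3, 11/2)
obs 7: x=1 → posterior Dirichlet(12, 7/3, 12/5, 14/3, 11/2)
obs 8: x=2 → posterior Dirichlet(12, 7/3, 17/5, 14/3, 11/2)
obs 9: x=2 → posterior Dirichlet(12, 7/3, 22/5, 14/3, 11/2)
obs 10: x=4 → posterior Dirichlet(12, 7/3, 22/5, 14/3, 13/2)
obs 11: x=4 → posterior Dirichlet(12, 7/3, 22/5, 14/3, 15/2)
obs 12: x=0 → posterior Dirichlet(13, 7/3, 22/5, 14/3, 15/2)
obs 13: x=0 → posterior Dirichlet(14, 7/3, 22/5, 14/3, 15/2)
obs 14: x=1 → posterior Dirichlet(14, 10/3, 22/5, 14/3, 15/2)

130/289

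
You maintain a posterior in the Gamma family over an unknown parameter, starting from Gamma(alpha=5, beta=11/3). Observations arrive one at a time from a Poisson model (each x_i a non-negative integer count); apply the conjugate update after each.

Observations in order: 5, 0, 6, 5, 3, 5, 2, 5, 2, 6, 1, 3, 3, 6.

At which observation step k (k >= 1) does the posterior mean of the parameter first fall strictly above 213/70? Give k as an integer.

obs 1: x=5 → posterior Gamma(10, 14/3)
obs 2: x=0 → posterior Gamma(10, 17/3)
obs 3: x=6 → posterior Gamma(16, 20/3)
obs 4: x=5 → posterior Gamma(21, 23/3)
obs 5: x=3 → posterior Gamma(24, 26/3)
obs 6: x=5 → posterior Gamma(29, 29/3)
obs 7: x=2 → posterior Gamma(31, 32/3)
obs 8: x=5 → posterior Gamma(36, 35/3)
obs 9: x=2 → posterior Gamma(38, 38/3)
obs 10: x=6 → posterior Gamma(44, 41/3)
obs 11: x=1 → posterior Gamma(45, 44/3)
obs 12: x=3 → posterior Gamma(48, 47/3)
obs 13: x=3 → posterior Gamma(51, 50/3)
obs 14: x=6 → posterior Gamma(57, 53/3)

k = 8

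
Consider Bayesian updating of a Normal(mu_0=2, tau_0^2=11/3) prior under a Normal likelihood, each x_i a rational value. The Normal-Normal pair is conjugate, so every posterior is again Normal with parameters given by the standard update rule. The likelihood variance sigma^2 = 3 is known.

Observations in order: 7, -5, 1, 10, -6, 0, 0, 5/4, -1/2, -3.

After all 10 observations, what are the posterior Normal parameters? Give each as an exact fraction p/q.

obs 1: x=7 → posterior Normal(19/4, 33/20)
obs 2: x=-5 → posterior Normal(40/31, 33/31)
obs 3: x=1 → posterior Normal(17/14, 11/14)
obs 4: x=10 → posterior Normal(161/53, 33/53)
obs 5: x=-6 → posterior Normal(95/64, 33/64)
obs 6: x=0 → posterior Normal(19/15, 11/25)
obs 7: x=0 → posterior Normal(95/86, 33/86)
obs 8: x=5/4 → posterior Normal(435/388, 33/97)
obs 9: x=-1/2 → posterior Normal(413/432, 11/36)
obs 10: x=-3 → posterior Normal(281/476, 33/119)

mu_0=281/476, tau_0^2=33/119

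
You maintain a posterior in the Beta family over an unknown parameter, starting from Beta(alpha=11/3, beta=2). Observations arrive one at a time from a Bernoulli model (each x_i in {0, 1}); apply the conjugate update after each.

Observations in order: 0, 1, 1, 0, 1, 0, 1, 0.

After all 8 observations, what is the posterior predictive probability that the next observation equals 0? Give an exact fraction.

18/41

obs 1: x=0 → posterior Beta(11/3, 3)
obs 2: x=1 → posterior Beta(14/3, 3)
obs 3: x=1 → posterior Beta(17/3, 3)
obs 4: x=0 → posterior Beta(17/3, 4)
obs 5: x=1 → posterior Beta(20/3, 4)
obs 6: x=0 → posterior Beta(20/3, 5)
obs 7: x=1 → posterior Beta(23/3, 5)
obs 8: x=0 → posterior Beta(23/3, 6)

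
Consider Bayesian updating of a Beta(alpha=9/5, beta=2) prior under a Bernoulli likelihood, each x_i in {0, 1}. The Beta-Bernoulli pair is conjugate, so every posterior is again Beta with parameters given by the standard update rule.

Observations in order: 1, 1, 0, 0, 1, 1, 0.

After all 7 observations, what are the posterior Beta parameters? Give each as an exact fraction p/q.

alpha=29/5, beta=5

obs 1: x=1 → posterior Beta(14/5, 2)
obs 2: x=1 → posterior Beta(19/5, 2)
obs 3: x=0 → posterior Beta(19/5, 3)
obs 4: x=0 → posterior Beta(19/5, 4)
obs 5: x=1 → posterior Beta(24/5, 4)
obs 6: x=1 → posterior Beta(29/5, 4)
obs 7: x=0 → posterior Beta(29/5, 5)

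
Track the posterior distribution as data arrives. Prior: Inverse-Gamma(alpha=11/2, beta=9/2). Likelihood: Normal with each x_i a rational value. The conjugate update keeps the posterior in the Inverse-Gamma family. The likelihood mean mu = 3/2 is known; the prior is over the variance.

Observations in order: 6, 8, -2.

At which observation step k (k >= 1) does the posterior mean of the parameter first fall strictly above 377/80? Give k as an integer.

k = 2

obs 1: x=6 → posterior Inverse-Gamma(6, 117/8)
obs 2: x=8 → posterior Inverse-Gamma(13/2, 143/4)
obs 3: x=-2 → posterior Inverse-Gamma(7, 335/8)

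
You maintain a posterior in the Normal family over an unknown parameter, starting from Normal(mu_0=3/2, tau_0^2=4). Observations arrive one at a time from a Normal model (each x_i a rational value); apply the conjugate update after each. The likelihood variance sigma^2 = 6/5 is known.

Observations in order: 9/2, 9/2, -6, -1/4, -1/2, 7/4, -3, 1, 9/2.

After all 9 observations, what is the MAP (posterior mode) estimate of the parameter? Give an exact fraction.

139/186

obs 1: x=9/2 → posterior Normal(99/26, 12/13)
obs 2: x=9/2 → posterior Normal(189/46, 12/23)
obs 3: x=-6 → posterior Normal(23/22, 4/11)
obs 4: x=-1/4 → posterior Normal(32/43, 12/43)
obs 5: x=-1/2 → posterior Normal(27/53, 12/53)
obs 6: x=7/4 → posterior Normal(89/126, 4/21)
obs 7: x=-3 → posterior Normal(29/146, 12/73)
obs 8: x=1 → posterior Normal(49/166, 12/83)
obs 9: x=9/2 → posterior Normal(139/186, 4/31)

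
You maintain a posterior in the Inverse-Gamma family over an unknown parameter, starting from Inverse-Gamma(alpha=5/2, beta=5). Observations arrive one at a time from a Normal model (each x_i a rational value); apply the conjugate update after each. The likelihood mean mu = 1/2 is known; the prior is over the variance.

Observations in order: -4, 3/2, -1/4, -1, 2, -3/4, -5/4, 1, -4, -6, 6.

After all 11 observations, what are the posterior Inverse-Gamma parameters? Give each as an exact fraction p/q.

obs 1: x=-4 → posterior Inverse-Gamma(3, 121/8)
obs 2: x=3/2 → posterior Inverse-Gamma(7/2, 125/8)
obs 3: x=-1/4 → posterior Inverse-Gamma(4, 509/32)
obs 4: x=-1 → posterior Inverse-Gamma(9/2, 545/32)
obs 5: x=2 → posterior Inverse-Gamma(5, 581/32)
obs 6: x=-3/4 → posterior Inverse-Gamma(11/2, 303/16)
obs 7: x=-5/4 → posterior Inverse-Gamma(6, 655/32)
obs 8: x=1 → posterior Inverse-Gamma(13/2, 659/32)
obs 9: x=-4 → posterior Inverse-Gamma(7, 983/32)
obs 10: x=-6 → posterior Inverse-Gamma(15/2, 1659/32)
obs 11: x=6 → posterior Inverse-Gamma(8, 2143/32)

alpha=8, beta=2143/32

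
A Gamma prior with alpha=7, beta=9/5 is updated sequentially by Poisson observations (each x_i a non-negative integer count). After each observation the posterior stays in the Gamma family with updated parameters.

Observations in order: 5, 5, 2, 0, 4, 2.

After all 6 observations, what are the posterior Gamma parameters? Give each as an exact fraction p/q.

obs 1: x=5 → posterior Gamma(12, 14/5)
obs 2: x=5 → posterior Gamma(17, 19/5)
obs 3: x=2 → posterior Gamma(19, 24/5)
obs 4: x=0 → posterior Gamma(19, 29/5)
obs 5: x=4 → posterior Gamma(23, 34/5)
obs 6: x=2 → posterior Gamma(25, 39/5)

alpha=25, beta=39/5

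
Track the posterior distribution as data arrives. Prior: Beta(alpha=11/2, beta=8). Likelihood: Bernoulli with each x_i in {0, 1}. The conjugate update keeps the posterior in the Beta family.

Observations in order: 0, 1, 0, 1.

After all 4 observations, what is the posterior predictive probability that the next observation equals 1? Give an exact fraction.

3/7

obs 1: x=0 → posterior Beta(11/2, 9)
obs 2: x=1 → posterior Beta(13/2, 9)
obs 3: x=0 → posterior Beta(13/2, 10)
obs 4: x=1 → posterior Beta(15/2, 10)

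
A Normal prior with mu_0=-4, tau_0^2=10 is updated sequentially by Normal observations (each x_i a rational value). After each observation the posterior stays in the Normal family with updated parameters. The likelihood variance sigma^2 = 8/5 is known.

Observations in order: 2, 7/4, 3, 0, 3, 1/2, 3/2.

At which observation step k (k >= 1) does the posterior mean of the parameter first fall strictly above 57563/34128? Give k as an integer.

k = 3

obs 1: x=2 → posterior Normal(34/29, 40/29)
obs 2: x=7/4 → posterior Normal(311/216, 20/27)
obs 3: x=3 → posterior Normal(611/316, 40/79)
obs 4: x=0 → posterior Normal(47/32, 5/13)
obs 5: x=3 → posterior Normal(911/516, 40/129)
obs 6: x=1/2 → posterior Normal(961/616, 20/77)
obs 7: x=3/2 → posterior Normal(1111/716, 40/179)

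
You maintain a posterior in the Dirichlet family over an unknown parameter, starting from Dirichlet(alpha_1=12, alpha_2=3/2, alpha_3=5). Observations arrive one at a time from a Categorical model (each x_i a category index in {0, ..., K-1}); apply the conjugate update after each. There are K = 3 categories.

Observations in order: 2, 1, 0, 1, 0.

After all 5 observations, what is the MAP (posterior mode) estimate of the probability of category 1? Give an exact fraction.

obs 1: x=2 → posterior Dirichlet(12, 3/2, 6)
obs 2: x=1 → posterior Dirichlet(12, 5/2, 6)
obs 3: x=0 → posterior Dirichlet(13, 5/2, 6)
obs 4: x=1 → posterior Dirichlet(13, 7/2, 6)
obs 5: x=0 → posterior Dirichlet(14, 7/2, 6)

5/41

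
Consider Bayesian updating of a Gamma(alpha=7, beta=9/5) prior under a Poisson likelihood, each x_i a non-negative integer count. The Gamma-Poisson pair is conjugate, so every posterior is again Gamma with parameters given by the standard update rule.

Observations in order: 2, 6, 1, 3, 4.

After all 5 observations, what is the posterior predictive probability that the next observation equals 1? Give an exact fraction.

19262512445564661948328800897948712960/153302969978363180764235968430119864641

obs 1: x=2 → posterior Gamma(9, 14/5)
obs 2: x=6 → posterior Gamma(15, 19/5)
obs 3: x=1 → posterior Gamma(16, 24/5)
obs 4: x=3 → posterior Gamma(19, 29/5)
obs 5: x=4 → posterior Gamma(23, 34/5)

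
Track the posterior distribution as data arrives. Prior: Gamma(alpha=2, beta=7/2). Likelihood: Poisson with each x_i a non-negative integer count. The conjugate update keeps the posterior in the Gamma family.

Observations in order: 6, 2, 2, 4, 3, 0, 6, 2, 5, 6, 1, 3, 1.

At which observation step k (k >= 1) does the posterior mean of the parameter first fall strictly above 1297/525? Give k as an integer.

obs 1: x=6 → posterior Gamma(8, 9/2)
obs 2: x=2 → posterior Gamma(10, 11/2)
obs 3: x=2 → posterior Gamma(12, 13/2)
obs 4: x=4 → posterior Gamma(16, 15/2)
obs 5: x=3 → posterior Gamma(19, 17/2)
obs 6: x=0 → posterior Gamma(19, 19/2)
obs 7: x=6 → posterior Gamma(25, 21/2)
obs 8: x=2 → posterior Gamma(27, 23/2)
obs 9: x=5 → posterior Gamma(32, 25/2)
obs 10: x=6 → posterior Gamma(38, 27/2)
obs 11: x=1 → posterior Gamma(39, 29/2)
obs 12: x=3 → posterior Gamma(42, 31/2)
obs 13: x=1 → posterior Gamma(43, 33/2)

k = 9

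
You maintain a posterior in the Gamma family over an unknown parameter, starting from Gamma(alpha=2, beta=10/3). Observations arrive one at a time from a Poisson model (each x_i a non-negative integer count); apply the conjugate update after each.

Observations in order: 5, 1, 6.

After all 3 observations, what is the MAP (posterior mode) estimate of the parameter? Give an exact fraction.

39/19

obs 1: x=5 → posterior Gamma(7, 13/3)
obs 2: x=1 → posterior Gamma(8, 16/3)
obs 3: x=6 → posterior Gamma(14, 19/3)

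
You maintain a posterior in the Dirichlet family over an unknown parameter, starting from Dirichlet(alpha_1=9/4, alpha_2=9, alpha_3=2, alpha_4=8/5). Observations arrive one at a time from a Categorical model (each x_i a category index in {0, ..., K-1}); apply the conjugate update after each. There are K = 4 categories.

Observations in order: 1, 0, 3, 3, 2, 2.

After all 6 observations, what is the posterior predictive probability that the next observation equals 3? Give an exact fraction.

obs 1: x=1 → posterior Dirichlet(9/4, 10, 2, 8/5)
obs 2: x=0 → posterior Dirichlet(13/4, 10, 2, 8/5)
obs 3: x=3 → posterior Dirichlet(13/4, 10, 2, 13/5)
obs 4: x=3 → posterior Dirichlet(13/4, 10, 2, 18/5)
obs 5: x=2 → posterior Dirichlet(13/4, 10, 3, 18/5)
obs 6: x=2 → posterior Dirichlet(13/4, 10, 4, 18/5)

24/139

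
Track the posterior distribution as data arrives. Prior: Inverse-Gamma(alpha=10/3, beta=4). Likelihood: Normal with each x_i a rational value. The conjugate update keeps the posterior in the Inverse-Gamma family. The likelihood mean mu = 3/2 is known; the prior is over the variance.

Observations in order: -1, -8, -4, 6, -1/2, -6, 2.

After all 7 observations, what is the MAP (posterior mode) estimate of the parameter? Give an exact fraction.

obs 1: x=-1 → posterior Inverse-Gamma(23/6, 57/8)
obs 2: x=-8 → posterior Inverse-Gamma(13/3, 209/4)
obs 3: x=-4 → posterior Inverse-Gamma(29/6, 539/8)
obs 4: x=6 → posterior Inverse-Gamma(16/3, 155/2)
obs 5: x=-1/2 → posterior Inverse-Gamma(35/6, 159/2)
obs 6: x=-6 → posterior Inverse-Gamma(19/3, 861/8)
obs 7: x=2 → posterior Inverse-Gamma(41/6, 431/4)

1293/94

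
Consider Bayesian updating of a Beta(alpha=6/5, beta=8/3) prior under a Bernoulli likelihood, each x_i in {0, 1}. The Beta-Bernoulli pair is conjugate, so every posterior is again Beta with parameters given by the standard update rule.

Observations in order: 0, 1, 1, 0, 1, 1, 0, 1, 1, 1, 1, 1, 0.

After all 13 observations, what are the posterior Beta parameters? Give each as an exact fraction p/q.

obs 1: x=0 → posterior Beta(6/5, 11/3)
obs 2: x=1 → posterior Beta(11/5, 11/3)
obs 3: x=1 → posterior Beta(16/5, 11/3)
obs 4: x=0 → posterior Beta(16/5, 14/3)
obs 5: x=1 → posterior Beta(21/5, 14/3)
obs 6: x=1 → posterior Beta(26/5, 14/3)
obs 7: x=0 → posterior Beta(26/5, 17/3)
obs 8: x=1 → posterior Beta(31/5, 17/3)
obs 9: x=1 → posterior Beta(36/5, 17/3)
obs 10: x=1 → posterior Beta(41/5, 17/3)
obs 11: x=1 → posterior Beta(46/5, 17/3)
obs 12: x=1 → posterior Beta(51/5, 17/3)
obs 13: x=0 → posterior Beta(51/5, 20/3)

alpha=51/5, beta=20/3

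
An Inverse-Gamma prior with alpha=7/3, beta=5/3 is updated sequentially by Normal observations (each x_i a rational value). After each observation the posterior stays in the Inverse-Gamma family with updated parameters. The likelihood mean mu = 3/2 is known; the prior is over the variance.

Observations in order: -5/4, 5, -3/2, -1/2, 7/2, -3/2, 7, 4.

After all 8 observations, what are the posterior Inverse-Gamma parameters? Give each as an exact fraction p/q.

obs 1: x=-5/4 → posterior Inverse-Gamma(17/6, 523/96)
obs 2: x=5 → posterior Inverse-Gamma(10/3, 1111/96)
obs 3: x=-3/2 → posterior Inverse-Gamma(23/6, 1543/96)
obs 4: x=-1/2 → posterior Inverse-Gamma(13/3, 1735/96)
obs 5: x=7/2 → posterior Inverse-Gamma(29/6, 1927/96)
obs 6: x=-3/2 → posterior Inverse-Gamma(16/3, 2359/96)
obs 7: x=7 → posterior Inverse-Gamma(35/6, 3811/96)
obs 8: x=4 → posterior Inverse-Gamma(19/3, 4111/96)

alpha=19/3, beta=4111/96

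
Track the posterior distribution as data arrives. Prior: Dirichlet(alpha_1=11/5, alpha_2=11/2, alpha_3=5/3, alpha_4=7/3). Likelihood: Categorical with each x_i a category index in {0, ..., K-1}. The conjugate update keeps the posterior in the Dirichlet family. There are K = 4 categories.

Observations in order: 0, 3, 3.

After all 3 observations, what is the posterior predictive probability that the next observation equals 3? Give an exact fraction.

130/441

obs 1: x=0 → posterior Dirichlet(16/5, 11/2, 5/3, 7/3)
obs 2: x=3 → posterior Dirichlet(16/5, 11/2, 5/3, 10/3)
obs 3: x=3 → posterior Dirichlet(16/5, 11/2, 5/3, 13/3)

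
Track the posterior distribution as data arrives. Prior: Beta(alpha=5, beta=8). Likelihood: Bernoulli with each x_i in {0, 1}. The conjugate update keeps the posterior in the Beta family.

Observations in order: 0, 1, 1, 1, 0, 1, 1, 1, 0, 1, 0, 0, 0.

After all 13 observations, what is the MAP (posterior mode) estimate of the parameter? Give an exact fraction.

obs 1: x=0 → posterior Beta(5, 9)
obs 2: x=1 → posterior Beta(6, 9)
obs 3: x=1 → posterior Beta(7, 9)
obs 4: x=1 → posterior Beta(8, 9)
obs 5: x=0 → posterior Beta(8, 10)
obs 6: x=1 → posterior Beta(9, 10)
obs 7: x=1 → posterior Beta(10, 10)
obs 8: x=1 → posterior Beta(11, 10)
obs 9: x=0 → posterior Beta(11, 11)
obs 10: x=1 → posterior Beta(12, 11)
obs 11: x=0 → posterior Beta(12, 12)
obs 12: x=0 → posterior Beta(12, 13)
obs 13: x=0 → posterior Beta(12, 14)

11/24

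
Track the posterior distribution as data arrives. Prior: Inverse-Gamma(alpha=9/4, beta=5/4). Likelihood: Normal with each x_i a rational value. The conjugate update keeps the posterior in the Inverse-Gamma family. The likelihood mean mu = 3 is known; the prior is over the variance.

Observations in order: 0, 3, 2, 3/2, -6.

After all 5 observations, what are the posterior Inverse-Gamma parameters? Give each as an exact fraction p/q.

alpha=19/4, beta=383/8

obs 1: x=0 → posterior Inverse-Gamma(11/4, 23/4)
obs 2: x=3 → posterior Inverse-Gamma(13/4, 23/4)
obs 3: x=2 → posterior Inverse-Gamma(15/4, 25/4)
obs 4: x=3/2 → posterior Inverse-Gamma(17/4, 59/8)
obs 5: x=-6 → posterior Inverse-Gamma(19/4, 383/8)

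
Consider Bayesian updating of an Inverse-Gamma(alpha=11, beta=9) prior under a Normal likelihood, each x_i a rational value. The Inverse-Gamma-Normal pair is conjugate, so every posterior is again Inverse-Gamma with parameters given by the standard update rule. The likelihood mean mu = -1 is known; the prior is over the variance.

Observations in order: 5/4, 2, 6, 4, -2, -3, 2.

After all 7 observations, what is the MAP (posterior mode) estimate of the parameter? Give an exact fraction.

1921/496

obs 1: x=5/4 → posterior Inverse-Gamma(23/2, 369/32)
obs 2: x=2 → posterior Inverse-Gamma(12, 513/32)
obs 3: x=6 → posterior Inverse-Gamma(25/2, 1297/32)
obs 4: x=4 → posterior Inverse-Gamma(13, 1697/32)
obs 5: x=-2 → posterior Inverse-Gamma(27/2, 1713/32)
obs 6: x=-3 → posterior Inverse-Gamma(14, 1777/32)
obs 7: x=2 → posterior Inverse-Gamma(29/2, 1921/32)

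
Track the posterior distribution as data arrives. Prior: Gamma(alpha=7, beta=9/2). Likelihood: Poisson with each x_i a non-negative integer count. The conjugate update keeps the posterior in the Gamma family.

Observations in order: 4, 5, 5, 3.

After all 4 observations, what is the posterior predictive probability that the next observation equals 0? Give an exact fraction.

339448671314611904643504117121/4898762930960846817716295277921

obs 1: x=4 → posterior Gamma(11, 11/2)
obs 2: x=5 → posterior Gamma(16, 13/2)
obs 3: x=5 → posterior Gamma(21, 15/2)
obs 4: x=3 → posterior Gamma(24, 17/2)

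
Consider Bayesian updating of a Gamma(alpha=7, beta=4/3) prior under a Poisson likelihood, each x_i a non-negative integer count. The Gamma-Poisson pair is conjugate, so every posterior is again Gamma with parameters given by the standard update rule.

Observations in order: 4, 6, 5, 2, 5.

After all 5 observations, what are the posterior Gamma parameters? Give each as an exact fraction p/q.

alpha=29, beta=19/3

obs 1: x=4 → posterior Gamma(11, 7/3)
obs 2: x=6 → posterior Gamma(17, 10/3)
obs 3: x=5 → posterior Gamma(22, 13/3)
obs 4: x=2 → posterior Gamma(24, 16/3)
obs 5: x=5 → posterior Gamma(29, 19/3)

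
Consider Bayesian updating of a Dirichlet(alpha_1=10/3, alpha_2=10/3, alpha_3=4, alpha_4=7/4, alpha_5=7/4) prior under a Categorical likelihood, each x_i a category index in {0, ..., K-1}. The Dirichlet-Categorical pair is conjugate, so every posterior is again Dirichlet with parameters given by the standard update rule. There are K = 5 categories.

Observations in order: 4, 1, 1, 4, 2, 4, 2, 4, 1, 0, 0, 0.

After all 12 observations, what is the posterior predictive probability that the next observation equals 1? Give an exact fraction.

38/157

obs 1: x=4 → posterior Dirichlet(10/3, 10/3, 4, 7/4, 11/4)
obs 2: x=1 → posterior Dirichlet(10/3, 13/3, 4, 7/4, 11/4)
obs 3: x=1 → posterior Dirichlet(10/3, 16/3, 4, 7/4, 11/4)
obs 4: x=4 → posterior Dirichlet(10/3, 16/3, 4, 7/4, 15/4)
obs 5: x=2 → posterior Dirichlet(10/3, 16/3, 5, 7/4, 15/4)
obs 6: x=4 → posterior Dirichlet(10/3, 16/3, 5, 7/4, 19/4)
obs 7: x=2 → posterior Dirichlet(10/3, 16/3, 6, 7/4, 19/4)
obs 8: x=4 → posterior Dirichlet(10/3, 16/3, 6, 7/4, 23/4)
obs 9: x=1 → posterior Dirichlet(10/3, 19/3, 6, 7/4, 23/4)
obs 10: x=0 → posterior Dirichlet(13/3, 19/3, 6, 7/4, 23/4)
obs 11: x=0 → posterior Dirichlet(16/3, 19/3, 6, 7/4, 23/4)
obs 12: x=0 → posterior Dirichlet(19/3, 19/3, 6, 7/4, 23/4)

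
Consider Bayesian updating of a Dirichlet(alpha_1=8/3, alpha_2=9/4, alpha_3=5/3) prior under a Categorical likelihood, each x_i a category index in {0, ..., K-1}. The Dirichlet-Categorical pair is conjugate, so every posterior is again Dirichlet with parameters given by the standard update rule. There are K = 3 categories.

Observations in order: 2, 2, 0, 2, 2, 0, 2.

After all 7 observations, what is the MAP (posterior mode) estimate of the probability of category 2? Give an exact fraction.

obs 1: x=2 → posterior Dirichlet(8/3, 9/4, 8/3)
obs 2: x=2 → posterior Dirichlet(8/3, 9/4, 11/3)
obs 3: x=0 → posterior Dirichlet(11/3, 9/4, 11/3)
obs 4: x=2 → posterior Dirichlet(11/3, 9/4, 14/3)
obs 5: x=2 → posterior Dirichlet(11/3, 9/4, 17/3)
obs 6: x=0 → posterior Dirichlet(14/3, 9/4, 17/3)
obs 7: x=2 → posterior Dirichlet(14/3, 9/4, 20/3)

68/127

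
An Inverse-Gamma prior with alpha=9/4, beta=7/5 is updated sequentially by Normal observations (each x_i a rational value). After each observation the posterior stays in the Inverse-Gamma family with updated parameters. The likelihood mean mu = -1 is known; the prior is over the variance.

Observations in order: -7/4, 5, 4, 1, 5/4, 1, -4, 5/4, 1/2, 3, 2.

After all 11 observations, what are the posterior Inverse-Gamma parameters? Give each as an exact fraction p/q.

alpha=31/4, beta=9499/160

obs 1: x=-7/4 → posterior Inverse-Gamma(11/4, 269/160)
obs 2: x=5 → posterior Inverse-Gamma(13/4, 3149/160)
obs 3: x=4 → posterior Inverse-Gamma(15/4, 5149/160)
obs 4: x=1 → posterior Inverse-Gamma(17/4, 5469/160)
obs 5: x=5/4 → posterior Inverse-Gamma(19/4, 2937/80)
obs 6: x=1 → posterior Inverse-Gamma(21/4, 3097/80)
obs 7: x=-4 → posterior Inverse-Gamma(23/4, 3457/80)
obs 8: x=5/4 → posterior Inverse-Gamma(25/4, 7319/160)
obs 9: x=1/2 → posterior Inverse-Gamma(27/4, 7499/160)
obs 10: x=3 → posterior Inverse-Gamma(29/4, 8779/160)
obs 11: x=2 → posterior Inverse-Gamma(31/4, 9499/160)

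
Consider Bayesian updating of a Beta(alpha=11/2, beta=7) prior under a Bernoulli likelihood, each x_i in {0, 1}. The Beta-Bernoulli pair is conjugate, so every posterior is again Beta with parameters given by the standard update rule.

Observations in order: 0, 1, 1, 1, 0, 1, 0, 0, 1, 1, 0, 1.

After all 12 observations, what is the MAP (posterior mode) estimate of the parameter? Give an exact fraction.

23/45

obs 1: x=0 → posterior Beta(11/2, 8)
obs 2: x=1 → posterior Beta(13/2, 8)
obs 3: x=1 → posterior Beta(15/2, 8)
obs 4: x=1 → posterior Beta(17/2, 8)
obs 5: x=0 → posterior Beta(17/2, 9)
obs 6: x=1 → posterior Beta(19/2, 9)
obs 7: x=0 → posterior Beta(19/2, 10)
obs 8: x=0 → posterior Beta(19/2, 11)
obs 9: x=1 → posterior Beta(21/2, 11)
obs 10: x=1 → posterior Beta(23/2, 11)
obs 11: x=0 → posterior Beta(23/2, 12)
obs 12: x=1 → posterior Beta(25/2, 12)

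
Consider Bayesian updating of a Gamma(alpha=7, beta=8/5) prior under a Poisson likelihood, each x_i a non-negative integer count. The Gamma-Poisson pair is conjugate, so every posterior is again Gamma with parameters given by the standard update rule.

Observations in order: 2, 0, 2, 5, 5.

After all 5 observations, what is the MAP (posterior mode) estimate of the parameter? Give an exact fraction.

obs 1: x=2 → posterior Gamma(9, 13/5)
obs 2: x=0 → posterior Gamma(9, 18/5)
obs 3: x=2 → posterior Gamma(11, 23/5)
obs 4: x=5 → posterior Gamma(16, 28/5)
obs 5: x=5 → posterior Gamma(21, 33/5)

100/33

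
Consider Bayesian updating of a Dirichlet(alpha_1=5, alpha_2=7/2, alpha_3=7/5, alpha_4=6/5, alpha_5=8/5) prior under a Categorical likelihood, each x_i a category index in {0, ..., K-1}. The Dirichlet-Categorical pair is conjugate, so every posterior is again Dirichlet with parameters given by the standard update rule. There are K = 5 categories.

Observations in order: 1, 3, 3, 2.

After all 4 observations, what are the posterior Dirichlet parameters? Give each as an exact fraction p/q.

alpha_1=5, alpha_2=9/2, alpha_3=12/5, alpha_4=16/5, alpha_5=8/5

obs 1: x=1 → posterior Dirichlet(5, 9/2, 7/5, 6/5, 8/5)
obs 2: x=3 → posterior Dirichlet(5, 9/2, 7/5, 11/5, 8/5)
obs 3: x=3 → posterior Dirichlet(5, 9/2, 7/5, 16/5, 8/5)
obs 4: x=2 → posterior Dirichlet(5, 9/2, 12/5, 16/5, 8/5)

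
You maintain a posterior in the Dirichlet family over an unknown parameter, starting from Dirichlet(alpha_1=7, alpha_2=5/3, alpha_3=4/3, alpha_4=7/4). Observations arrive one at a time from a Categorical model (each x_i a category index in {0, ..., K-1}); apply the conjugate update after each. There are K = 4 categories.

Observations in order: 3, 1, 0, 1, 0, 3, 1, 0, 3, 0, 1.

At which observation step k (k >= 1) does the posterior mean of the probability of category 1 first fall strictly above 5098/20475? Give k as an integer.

obs 1: x=3 → posterior Dirichlet(7, 5/3, 4/3, 11/4)
obs 2: x=1 → posterior Dirichlet(7, 8/3, 4/3, 11/4)
obs 3: x=0 → posterior Dirichlet(8, 8/3, 4/3, 11/4)
obs 4: x=1 → posterior Dirichlet(8, 11/3, 4/3, 11/4)
obs 5: x=0 → posterior Dirichlet(9, 11/3, 4/3, 11/4)
obs 6: x=3 → posterior Dirichlet(9, 11/3, 4/3, 15/4)
obs 7: x=1 → posterior Dirichlet(9, 14/3, 4/3, 15/4)
obs 8: x=0 → posterior Dirichlet(10, 14/3, 4/3, 15/4)
obs 9: x=3 → posterior Dirichlet(10, 14/3, 4/3, 19/4)
obs 10: x=0 → posterior Dirichlet(11, 14/3, 4/3, 19/4)
obs 11: x=1 → posterior Dirichlet(11, 17/3, 4/3, 19/4)

k = 11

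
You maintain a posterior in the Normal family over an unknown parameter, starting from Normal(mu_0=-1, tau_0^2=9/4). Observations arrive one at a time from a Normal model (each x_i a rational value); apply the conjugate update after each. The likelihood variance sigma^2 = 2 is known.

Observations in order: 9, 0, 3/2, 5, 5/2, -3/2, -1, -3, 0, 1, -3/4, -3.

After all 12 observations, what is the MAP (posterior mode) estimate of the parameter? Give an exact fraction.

obs 1: x=9 → posterior Normal(73/17, 18/17)
obs 2: x=0 → posterior Normal(73/26, 9/13)
obs 3: x=3/2 → posterior Normal(173/70, 18/35)
obs 4: x=5 → posterior Normal(263/88, 9/22)
obs 5: x=5/2 → posterior Normal(154/53, 18/53)
obs 6: x=-3/2 → posterior Normal(281/124, 9/31)
obs 7: x=-1 → posterior Normal(263/142, 18/71)
obs 8: x=-3 → posterior Normal(209/160, 9/40)
obs 9: x=0 → posterior Normal(209/178, 18/89)
obs 10: x=1 → posterior Normal(227/196, 9/49)
obs 11: x=-3/4 → posterior Normal(427/428, 18/107)
obs 12: x=-3 → posterior Normal(11/16, 9/58)

11/16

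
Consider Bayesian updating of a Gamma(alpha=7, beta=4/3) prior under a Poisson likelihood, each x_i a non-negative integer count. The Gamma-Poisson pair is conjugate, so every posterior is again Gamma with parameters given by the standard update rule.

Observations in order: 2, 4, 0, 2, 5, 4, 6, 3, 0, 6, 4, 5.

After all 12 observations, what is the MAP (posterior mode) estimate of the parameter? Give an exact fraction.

141/40

obs 1: x=2 → posterior Gamma(9, 7/3)
obs 2: x=4 → posterior Gamma(13, 10/3)
obs 3: x=0 → posterior Gamma(13, 13/3)
obs 4: x=2 → posterior Gamma(15, 16/3)
obs 5: x=5 → posterior Gamma(20, 19/3)
obs 6: x=4 → posterior Gamma(24, 22/3)
obs 7: x=6 → posterior Gamma(30, 25/3)
obs 8: x=3 → posterior Gamma(33, 28/3)
obs 9: x=0 → posterior Gamma(33, 31/3)
obs 10: x=6 → posterior Gamma(39, 34/3)
obs 11: x=4 → posterior Gamma(43, 37/3)
obs 12: x=5 → posterior Gamma(48, 40/3)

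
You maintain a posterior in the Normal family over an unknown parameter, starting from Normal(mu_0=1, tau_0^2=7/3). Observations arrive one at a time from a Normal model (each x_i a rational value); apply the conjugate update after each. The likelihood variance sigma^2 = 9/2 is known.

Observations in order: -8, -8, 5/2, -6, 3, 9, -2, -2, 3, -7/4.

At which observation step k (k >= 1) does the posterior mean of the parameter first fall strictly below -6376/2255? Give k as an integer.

k = 2

obs 1: x=-8 → posterior Normal(-85/41, 63/41)
obs 2: x=-8 → posterior Normal(-197/55, 63/55)
obs 3: x=5/2 → posterior Normal(-54/23, 21/23)
obs 4: x=-6 → posterior Normal(-246/83, 63/83)
obs 5: x=3 → posterior Normal(-204/97, 63/97)
obs 6: x=9 → posterior Normal(-26/37, 21/37)
obs 7: x=-2 → posterior Normal(-106/125, 63/125)
obs 8: x=-2 → posterior Normal(-134/139, 63/139)
obs 9: x=3 → posterior Normal(-92/153, 7/17)
obs 10: x=-7/4 → posterior Normal(-233/334, 63/167)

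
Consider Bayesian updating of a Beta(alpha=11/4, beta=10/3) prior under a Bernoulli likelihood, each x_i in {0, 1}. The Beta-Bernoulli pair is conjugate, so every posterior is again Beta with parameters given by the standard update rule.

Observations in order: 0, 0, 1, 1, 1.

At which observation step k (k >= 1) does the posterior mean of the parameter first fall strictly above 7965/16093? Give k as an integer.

obs 1: x=0 → posterior Beta(11/4, 13/3)
obs 2: x=0 → posterior Beta(11/4, 16/3)
obs 3: x=1 → posterior Beta(15/4, 16/3)
obs 4: x=1 → posterior Beta(19/4, 16/3)
obs 5: x=1 → posterior Beta(23/4, 16/3)

k = 5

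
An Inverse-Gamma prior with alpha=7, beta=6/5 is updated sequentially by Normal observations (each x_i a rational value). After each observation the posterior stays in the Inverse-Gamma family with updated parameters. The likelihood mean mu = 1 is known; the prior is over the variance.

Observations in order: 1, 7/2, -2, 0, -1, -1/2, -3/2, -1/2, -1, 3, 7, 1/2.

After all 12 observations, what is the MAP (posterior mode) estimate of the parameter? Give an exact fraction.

obs 1: x=1 → posterior Inverse-Gamma(15/2, 6/5)
obs 2: x=7/2 → posterior Inverse-Gamma(8, 173/40)
obs 3: x=-2 → posterior Inverse-Gamma(17/2, 353/40)
obs 4: x=0 → posterior Inverse-Gamma(9, 373/40)
obs 5: x=-1 → posterior Inverse-Gamma(19/2, 453/40)
obs 6: x=-1/2 → posterior Inverse-Gamma(10, 249/20)
obs 7: x=-3/2 → posterior Inverse-Gamma(21/2, 623/40)
obs 8: x=-1/2 → posterior Inverse-Gamma(11, 167/10)
obs 9: x=-1 → posterior Inverse-Gamma(23/2, 187/10)
obs 10: x=3 → posterior Inverse-Gamma(12, 207/10)
obs 11: x=7 → posterior Inverse-Gamma(25/2, 387/10)
obs 12: x=1/2 → posterior Inverse-Gamma(13, 1553/40)

1553/560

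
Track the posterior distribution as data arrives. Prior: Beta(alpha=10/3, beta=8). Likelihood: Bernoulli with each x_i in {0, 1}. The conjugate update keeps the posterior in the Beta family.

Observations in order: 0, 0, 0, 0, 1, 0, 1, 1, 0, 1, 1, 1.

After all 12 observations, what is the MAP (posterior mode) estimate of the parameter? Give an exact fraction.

obs 1: x=0 → posterior Beta(10/3, 9)
obs 2: x=0 → posterior Beta(10/3, 10)
obs 3: x=0 → posterior Beta(10/3, 11)
obs 4: x=0 → posterior Beta(10/3, 12)
obs 5: x=1 → posterior Beta(13/3, 12)
obs 6: x=0 → posterior Beta(13/3, 13)
obs 7: x=1 → posterior Beta(16/3, 13)
obs 8: x=1 → posterior Beta(19/3, 13)
obs 9: x=0 → posterior Beta(19/3, 14)
obs 10: x=1 → posterior Beta(22/3, 14)
obs 11: x=1 → posterior Beta(25/3, 14)
obs 12: x=1 → posterior Beta(28/3, 14)

25/64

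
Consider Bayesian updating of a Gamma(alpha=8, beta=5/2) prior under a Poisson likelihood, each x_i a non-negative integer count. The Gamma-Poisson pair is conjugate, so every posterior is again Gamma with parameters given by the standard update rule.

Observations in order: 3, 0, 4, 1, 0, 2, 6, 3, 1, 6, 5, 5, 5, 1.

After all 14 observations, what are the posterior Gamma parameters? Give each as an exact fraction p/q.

obs 1: x=3 → posterior Gamma(11, 7/2)
obs 2: x=0 → posterior Gamma(11, 9/2)
obs 3: x=4 → posterior Gamma(15, 11/2)
obs 4: x=1 → posterior Gamma(16, 13/2)
obs 5: x=0 → posterior Gamma(16, 15/2)
obs 6: x=2 → posterior Gamma(18, 17/2)
obs 7: x=6 → posterior Gamma(24, 19/2)
obs 8: x=3 → posterior Gamma(27, 21/2)
obs 9: x=1 → posterior Gamma(28, 23/2)
obs 10: x=6 → posterior Gamma(34, 25/2)
obs 11: x=5 → posterior Gamma(39, 27/2)
obs 12: x=5 → posterior Gamma(44, 29/2)
obs 13: x=5 → posterior Gamma(49, 31/2)
obs 14: x=1 → posterior Gamma(50, 33/2)

alpha=50, beta=33/2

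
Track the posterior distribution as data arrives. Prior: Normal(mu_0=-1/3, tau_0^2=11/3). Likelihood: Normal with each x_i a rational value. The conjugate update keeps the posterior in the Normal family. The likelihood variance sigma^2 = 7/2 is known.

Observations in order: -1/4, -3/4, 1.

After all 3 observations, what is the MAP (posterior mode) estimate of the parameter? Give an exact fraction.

obs 1: x=-1/4 → posterior Normal(-25/86, 77/43)
obs 2: x=-3/4 → posterior Normal(-29/65, 77/65)
obs 3: x=1 → posterior Normal(-7/87, 77/87)

-7/87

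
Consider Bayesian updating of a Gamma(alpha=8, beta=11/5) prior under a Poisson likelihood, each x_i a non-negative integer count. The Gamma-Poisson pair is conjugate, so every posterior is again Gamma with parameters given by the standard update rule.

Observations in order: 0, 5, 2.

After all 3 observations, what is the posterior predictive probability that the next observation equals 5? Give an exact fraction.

obs 1: x=0 → posterior Gamma(8, 16/5)
obs 2: x=5 → posterior Gamma(13, 21/5)
obs 3: x=2 → posterior Gamma(15, 26/5)

60947411350307565813350400000/671790528819082282036142601601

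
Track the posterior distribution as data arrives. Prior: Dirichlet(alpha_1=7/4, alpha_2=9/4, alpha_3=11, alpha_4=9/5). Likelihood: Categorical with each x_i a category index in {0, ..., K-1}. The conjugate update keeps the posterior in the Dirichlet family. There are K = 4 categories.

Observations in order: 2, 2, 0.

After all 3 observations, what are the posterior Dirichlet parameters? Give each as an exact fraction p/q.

alpha_1=11/4, alpha_2=9/4, alpha_3=13, alpha_4=9/5

obs 1: x=2 → posterior Dirichlet(7/4, 9/4, 12, 9/5)
obs 2: x=2 → posterior Dirichlet(7/4, 9/4, 13, 9/5)
obs 3: x=0 → posterior Dirichlet(11/4, 9/4, 13, 9/5)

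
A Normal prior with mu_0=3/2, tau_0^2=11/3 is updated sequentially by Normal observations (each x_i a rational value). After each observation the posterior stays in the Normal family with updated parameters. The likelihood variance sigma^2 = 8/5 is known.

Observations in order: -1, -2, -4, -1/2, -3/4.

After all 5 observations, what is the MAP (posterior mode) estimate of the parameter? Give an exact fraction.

-1671/1196

obs 1: x=-1 → posterior Normal(-19/79, 88/79)
obs 2: x=-2 → posterior Normal(-129/134, 44/67)
obs 3: x=-4 → posterior Normal(-349/189, 88/189)
obs 4: x=-1/2 → posterior Normal(-753/488, 22/61)
obs 5: x=-3/4 → posterior Normal(-1671/1196, 88/299)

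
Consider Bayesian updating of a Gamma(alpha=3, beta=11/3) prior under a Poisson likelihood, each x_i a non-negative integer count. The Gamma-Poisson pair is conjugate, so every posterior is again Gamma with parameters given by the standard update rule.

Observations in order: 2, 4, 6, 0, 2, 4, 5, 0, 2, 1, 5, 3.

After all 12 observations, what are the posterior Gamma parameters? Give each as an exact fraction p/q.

obs 1: x=2 → posterior Gamma(5, 14/3)
obs 2: x=4 → posterior Gamma(9, 17/3)
obs 3: x=6 → posterior Gamma(15, 20/3)
obs 4: x=0 → posterior Gamma(15, 23/3)
obs 5: x=2 → posterior Gamma(17, 26/3)
obs 6: x=4 → posterior Gamma(21, 29/3)
obs 7: x=5 → posterior Gamma(26, 32/3)
obs 8: x=0 → posterior Gamma(26, 35/3)
obs 9: x=2 → posterior Gamma(28, 38/3)
obs 10: x=1 → posterior Gamma(29, 41/3)
obs 11: x=5 → posterior Gamma(34, 44/3)
obs 12: x=3 → posterior Gamma(37, 47/3)

alpha=37, beta=47/3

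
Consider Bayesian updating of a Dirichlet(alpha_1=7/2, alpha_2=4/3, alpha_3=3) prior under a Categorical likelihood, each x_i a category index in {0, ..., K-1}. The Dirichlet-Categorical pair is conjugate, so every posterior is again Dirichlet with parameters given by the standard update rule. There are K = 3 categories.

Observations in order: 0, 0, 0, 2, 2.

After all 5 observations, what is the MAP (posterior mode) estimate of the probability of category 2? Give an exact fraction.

24/59

obs 1: x=0 → posterior Dirichlet(9/2, 4/3, 3)
obs 2: x=0 → posterior Dirichlet(11/2, 4/3, 3)
obs 3: x=0 → posterior Dirichlet(13/2, 4/3, 3)
obs 4: x=2 → posterior Dirichlet(13/2, 4/3, 4)
obs 5: x=2 → posterior Dirichlet(13/2, 4/3, 5)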